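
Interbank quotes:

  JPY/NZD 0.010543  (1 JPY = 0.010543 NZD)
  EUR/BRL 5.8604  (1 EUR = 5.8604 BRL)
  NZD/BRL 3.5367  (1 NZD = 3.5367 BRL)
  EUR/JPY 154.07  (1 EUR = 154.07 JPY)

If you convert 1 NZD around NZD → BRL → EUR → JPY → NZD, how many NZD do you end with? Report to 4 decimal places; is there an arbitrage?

0.9803 (arbitrage exists)

Around NZD → BRL → EUR → JPY → NZD: 1 × 3.5367 ÷ 5.8604 × 154.07 × 0.010543 = 0.980287
Product < 1; profitable direction is NZD → JPY → EUR → BRL → NZD.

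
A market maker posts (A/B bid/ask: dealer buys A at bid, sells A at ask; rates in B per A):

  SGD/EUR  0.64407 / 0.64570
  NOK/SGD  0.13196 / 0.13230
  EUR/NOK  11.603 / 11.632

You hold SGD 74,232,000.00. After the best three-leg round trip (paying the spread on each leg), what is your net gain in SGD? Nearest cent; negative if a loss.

Net profit: SGD 472,392.36

Best loop SGD → NOK → EUR → SGD:
SGD 74,232,000.00 ÷ 0.13230 (buy NOK at ask) = NOK 561,088,435.37
NOK 561,088,435.37 ÷ 11.632 (buy EUR at ask) = EUR 48,236,626.15
EUR 48,236,626.15 ÷ 0.64570 (buy SGD at ask) = SGD 74,704,392.36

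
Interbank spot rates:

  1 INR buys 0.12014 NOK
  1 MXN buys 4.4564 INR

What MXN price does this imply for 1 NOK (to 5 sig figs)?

1 NOK ÷ 0.12014 = 8.32362 INR
8.32362 INR ÷ 4.4564 = 1.86779 MXN

NOK/MXN = 1.8678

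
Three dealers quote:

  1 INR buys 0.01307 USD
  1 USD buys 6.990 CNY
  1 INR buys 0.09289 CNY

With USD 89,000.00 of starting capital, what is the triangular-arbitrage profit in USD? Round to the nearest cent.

Profitable loop is USD → INR → CNY → USD:
USD 89,000.00 ÷ 0.01307 = INR 6,809,487.38
INR 6,809,487.38 × 0.09289 = CNY 632,533.28
CNY 632,533.28 ÷ 6.990 = USD 90,491.17
Profit = USD 90,491.17 − USD 89,000.00

Profit: USD 1,491.17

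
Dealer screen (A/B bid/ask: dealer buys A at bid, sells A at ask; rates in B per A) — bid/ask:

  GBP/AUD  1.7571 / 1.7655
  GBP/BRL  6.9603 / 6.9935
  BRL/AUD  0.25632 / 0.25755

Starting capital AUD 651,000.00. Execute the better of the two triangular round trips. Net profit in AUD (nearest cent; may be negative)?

Best loop AUD → GBP → BRL → AUD:
AUD 651,000.00 ÷ 1.7655 (buy GBP at ask) = GBP 368,734.07
GBP 368,734.07 × 6.9603 (sell GBP at bid) = BRL 2,566,499.75
BRL 2,566,499.75 × 0.25632 (sell BRL at bid) = AUD 657,845.21

Net profit: AUD 6,845.21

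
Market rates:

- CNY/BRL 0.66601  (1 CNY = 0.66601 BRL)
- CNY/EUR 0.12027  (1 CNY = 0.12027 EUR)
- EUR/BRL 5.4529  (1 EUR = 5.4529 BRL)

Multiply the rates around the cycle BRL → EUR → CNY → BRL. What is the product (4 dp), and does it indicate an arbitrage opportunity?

1.0155 (arbitrage exists)

Around BRL → EUR → CNY → BRL: 1 ÷ 5.4529 ÷ 0.12027 × 0.66601 = 1.015537
Product > 1; profitable direction is BRL → EUR → CNY → BRL.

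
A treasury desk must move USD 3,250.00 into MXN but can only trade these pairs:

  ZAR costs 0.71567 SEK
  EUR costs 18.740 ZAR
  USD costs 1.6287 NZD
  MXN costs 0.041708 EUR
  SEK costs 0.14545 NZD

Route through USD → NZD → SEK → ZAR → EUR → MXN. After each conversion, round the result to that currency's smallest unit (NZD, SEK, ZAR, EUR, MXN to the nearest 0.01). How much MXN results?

MXN 65,059.22

USD 3,250.00 × 1.6287 = NZD 5,293.28
NZD 5,293.28 ÷ 0.14545 = SEK 36,392.44
SEK 36,392.44 ÷ 0.71567 = ZAR 50,850.87
ZAR 50,850.87 ÷ 18.740 = EUR 2,713.49
EUR 2,713.49 ÷ 0.041708 = MXN 65,059.22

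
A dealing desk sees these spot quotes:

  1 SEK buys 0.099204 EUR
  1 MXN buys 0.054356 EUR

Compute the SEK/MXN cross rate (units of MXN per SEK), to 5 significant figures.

SEK/MXN = 1.8251

1 SEK × 0.099204 = 0.099204 EUR
0.099204 EUR ÷ 0.054356 = 1.82508 MXN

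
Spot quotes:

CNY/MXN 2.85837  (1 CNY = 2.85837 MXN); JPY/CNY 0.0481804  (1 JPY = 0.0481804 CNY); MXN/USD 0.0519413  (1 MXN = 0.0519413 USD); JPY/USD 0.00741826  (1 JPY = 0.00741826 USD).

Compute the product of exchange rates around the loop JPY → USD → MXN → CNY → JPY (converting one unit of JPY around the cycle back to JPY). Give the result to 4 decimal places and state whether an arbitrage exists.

1.0371 (arbitrage exists)

Around JPY → USD → MXN → CNY → JPY: 1 × 0.00741826 ÷ 0.0519413 ÷ 2.85837 ÷ 0.0481804 = 1.037052
Product > 1; profitable direction is JPY → USD → MXN → CNY → JPY.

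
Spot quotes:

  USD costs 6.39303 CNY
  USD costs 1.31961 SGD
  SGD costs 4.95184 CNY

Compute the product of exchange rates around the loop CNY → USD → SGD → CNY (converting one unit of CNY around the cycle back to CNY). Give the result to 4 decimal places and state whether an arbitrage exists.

1.0221 (arbitrage exists)

Around CNY → USD → SGD → CNY: 1 ÷ 6.39303 × 1.31961 × 4.95184 = 1.022128
Product > 1; profitable direction is CNY → USD → SGD → CNY.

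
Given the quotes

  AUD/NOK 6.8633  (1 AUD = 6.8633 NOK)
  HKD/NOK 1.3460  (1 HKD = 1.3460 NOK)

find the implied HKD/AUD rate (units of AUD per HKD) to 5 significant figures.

1 HKD × 1.3460 = 1.346 NOK
1.346 NOK ÷ 6.8633 = 0.196116 AUD

HKD/AUD = 0.19612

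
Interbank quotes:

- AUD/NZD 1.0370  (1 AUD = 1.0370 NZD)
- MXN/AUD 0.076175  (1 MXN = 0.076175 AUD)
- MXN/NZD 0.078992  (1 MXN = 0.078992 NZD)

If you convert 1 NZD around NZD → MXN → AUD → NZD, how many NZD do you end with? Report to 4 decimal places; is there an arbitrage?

1.0000 (no arbitrage)

Around NZD → MXN → AUD → NZD: 1 ÷ 0.078992 × 0.076175 × 1.0370 = 1.000019
Product ≈ 1 (deviation 0.002%, within rounding noise).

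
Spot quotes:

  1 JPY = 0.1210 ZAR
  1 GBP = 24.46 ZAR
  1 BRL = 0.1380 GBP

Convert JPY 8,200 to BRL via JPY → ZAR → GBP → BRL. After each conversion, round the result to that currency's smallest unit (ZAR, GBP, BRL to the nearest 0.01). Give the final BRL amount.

JPY 8,200 × 0.1210 = ZAR 992.20
ZAR 992.20 ÷ 24.46 = GBP 40.56
GBP 40.56 ÷ 0.1380 = BRL 293.91

BRL 293.91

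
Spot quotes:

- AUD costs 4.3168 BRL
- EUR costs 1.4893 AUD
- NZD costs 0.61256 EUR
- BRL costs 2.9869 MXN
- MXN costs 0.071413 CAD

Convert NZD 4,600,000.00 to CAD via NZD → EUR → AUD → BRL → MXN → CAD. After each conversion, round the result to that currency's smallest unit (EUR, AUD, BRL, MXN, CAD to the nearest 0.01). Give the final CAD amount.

CAD 3,864,101.67

NZD 4,600,000.00 × 0.61256 = EUR 2,817,776.00
EUR 2,817,776.00 × 1.4893 = AUD 4,196,513.80
AUD 4,196,513.80 × 4.3168 = BRL 18,115,510.77
BRL 18,115,510.77 × 2.9869 = MXN 54,109,219.12
MXN 54,109,219.12 × 0.071413 = CAD 3,864,101.67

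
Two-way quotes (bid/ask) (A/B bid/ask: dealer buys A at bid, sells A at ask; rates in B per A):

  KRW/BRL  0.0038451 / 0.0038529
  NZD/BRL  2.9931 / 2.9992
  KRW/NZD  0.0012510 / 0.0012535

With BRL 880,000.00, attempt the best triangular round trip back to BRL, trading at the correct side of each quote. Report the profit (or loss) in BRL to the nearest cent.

Net profit: BRL 20,037.38

Best loop BRL → NZD → KRW → BRL:
BRL 880,000.00 ÷ 2.9992 (buy NZD at ask) = NZD 293,411.58
NZD 293,411.58 ÷ 0.0012535 (buy KRW at ask) = KRW 234,073,854
KRW 234,073,854 × 0.0038451 (sell KRW at bid) = BRL 900,037.38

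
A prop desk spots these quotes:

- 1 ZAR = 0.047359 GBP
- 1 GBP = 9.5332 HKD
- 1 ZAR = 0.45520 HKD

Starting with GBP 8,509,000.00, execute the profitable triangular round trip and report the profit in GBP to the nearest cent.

Profit: GBP 70,056.92

Profitable loop is GBP → ZAR → HKD → GBP:
GBP 8,509,000.00 ÷ 0.047359 = ZAR 179,670,178.85
ZAR 179,670,178.85 × 0.45520 = HKD 81,785,865.41
HKD 81,785,865.41 ÷ 9.5332 = GBP 8,579,056.92
Profit = GBP 8,579,056.92 − GBP 8,509,000.00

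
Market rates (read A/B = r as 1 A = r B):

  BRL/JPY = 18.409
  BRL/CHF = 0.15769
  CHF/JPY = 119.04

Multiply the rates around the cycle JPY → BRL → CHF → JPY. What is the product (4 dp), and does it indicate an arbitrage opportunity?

Around JPY → BRL → CHF → JPY: 1 ÷ 18.409 × 0.15769 × 119.04 = 1.019687
Product > 1; profitable direction is JPY → BRL → CHF → JPY.

1.0197 (arbitrage exists)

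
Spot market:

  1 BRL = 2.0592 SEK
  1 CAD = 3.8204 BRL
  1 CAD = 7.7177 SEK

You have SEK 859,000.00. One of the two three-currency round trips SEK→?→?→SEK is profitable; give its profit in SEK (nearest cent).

Profit: SEK 16,613.88

Profitable loop is SEK → CAD → BRL → SEK:
SEK 859,000.00 ÷ 7.7177 = CAD 111,302.59
CAD 111,302.59 × 3.8204 = BRL 425,220.42
BRL 425,220.42 × 2.0592 = SEK 875,613.88
Profit = SEK 875,613.88 − SEK 859,000.00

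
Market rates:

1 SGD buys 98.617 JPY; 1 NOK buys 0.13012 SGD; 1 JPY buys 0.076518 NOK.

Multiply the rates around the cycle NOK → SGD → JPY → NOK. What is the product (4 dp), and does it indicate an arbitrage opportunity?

Around NOK → SGD → JPY → NOK: 1 × 0.13012 × 98.617 × 0.076518 = 0.981882
Product < 1; profitable direction is NOK → JPY → SGD → NOK.

0.9819 (arbitrage exists)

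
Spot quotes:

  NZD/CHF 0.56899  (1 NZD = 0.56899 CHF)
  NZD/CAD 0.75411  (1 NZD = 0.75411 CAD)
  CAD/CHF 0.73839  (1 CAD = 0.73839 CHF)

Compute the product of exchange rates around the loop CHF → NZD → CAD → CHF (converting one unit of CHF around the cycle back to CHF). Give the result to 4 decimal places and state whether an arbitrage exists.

Around CHF → NZD → CAD → CHF: 1 ÷ 0.56899 × 0.75411 × 0.73839 = 0.978624
Product < 1; profitable direction is CHF → CAD → NZD → CHF.

0.9786 (arbitrage exists)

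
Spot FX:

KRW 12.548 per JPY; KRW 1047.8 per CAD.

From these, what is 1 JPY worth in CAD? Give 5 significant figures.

1 JPY × 12.548 = 12.548 KRW
12.548 KRW ÷ 1047.8 = 0.0119756 CAD

JPY/CAD = 0.011976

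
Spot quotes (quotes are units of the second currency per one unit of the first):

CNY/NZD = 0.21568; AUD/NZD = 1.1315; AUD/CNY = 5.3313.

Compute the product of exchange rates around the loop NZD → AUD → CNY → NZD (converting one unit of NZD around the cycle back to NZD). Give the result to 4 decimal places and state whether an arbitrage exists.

1.0162 (arbitrage exists)

Around NZD → AUD → CNY → NZD: 1 ÷ 1.1315 × 5.3313 × 0.21568 = 1.016222
Product > 1; profitable direction is NZD → AUD → CNY → NZD.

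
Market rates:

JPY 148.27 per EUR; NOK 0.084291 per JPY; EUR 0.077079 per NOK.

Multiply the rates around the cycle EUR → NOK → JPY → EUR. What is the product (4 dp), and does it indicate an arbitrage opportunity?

1.0381 (arbitrage exists)

Around EUR → NOK → JPY → EUR: 1 ÷ 0.077079 ÷ 0.084291 ÷ 148.27 = 1.038077
Product > 1; profitable direction is EUR → NOK → JPY → EUR.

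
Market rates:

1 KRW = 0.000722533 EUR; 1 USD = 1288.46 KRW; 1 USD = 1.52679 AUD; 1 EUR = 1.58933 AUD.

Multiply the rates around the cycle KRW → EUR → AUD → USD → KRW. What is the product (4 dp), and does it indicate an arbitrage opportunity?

Around KRW → EUR → AUD → USD → KRW: 1 × 0.000722533 × 1.58933 ÷ 1.52679 × 1288.46 = 0.969088
Product < 1; profitable direction is KRW → USD → AUD → EUR → KRW.

0.9691 (arbitrage exists)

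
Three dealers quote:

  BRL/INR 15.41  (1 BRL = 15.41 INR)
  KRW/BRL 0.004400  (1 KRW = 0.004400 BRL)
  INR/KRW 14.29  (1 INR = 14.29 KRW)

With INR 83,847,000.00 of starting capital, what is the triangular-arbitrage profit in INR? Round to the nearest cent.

Profitable loop is INR → BRL → KRW → INR:
INR 83,847,000.00 ÷ 15.41 = BRL 5,441,077.22
BRL 5,441,077.22 ÷ 0.004400 = KRW 1,236,608,460
KRW 1,236,608,460 ÷ 14.29 = INR 86,536,631.19
Profit = INR 86,536,631.19 − INR 83,847,000.00

Profit: INR 2,689,631.19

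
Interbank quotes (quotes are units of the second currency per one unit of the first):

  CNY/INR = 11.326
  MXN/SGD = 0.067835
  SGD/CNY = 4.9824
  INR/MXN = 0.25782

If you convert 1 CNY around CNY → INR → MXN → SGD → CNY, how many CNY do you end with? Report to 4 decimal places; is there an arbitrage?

0.9869 (arbitrage exists)

Around CNY → INR → MXN → SGD → CNY: 1 × 11.326 × 0.25782 × 0.067835 × 4.9824 = 0.986928
Product < 1; profitable direction is CNY → SGD → MXN → INR → CNY.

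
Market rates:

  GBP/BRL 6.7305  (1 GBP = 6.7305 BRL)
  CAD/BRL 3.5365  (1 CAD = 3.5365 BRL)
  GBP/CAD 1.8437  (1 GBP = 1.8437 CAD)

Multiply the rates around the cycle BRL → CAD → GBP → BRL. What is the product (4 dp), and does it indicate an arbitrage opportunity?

Around BRL → CAD → GBP → BRL: 1 ÷ 3.5365 ÷ 1.8437 × 6.7305 = 1.032246
Product > 1; profitable direction is BRL → CAD → GBP → BRL.

1.0322 (arbitrage exists)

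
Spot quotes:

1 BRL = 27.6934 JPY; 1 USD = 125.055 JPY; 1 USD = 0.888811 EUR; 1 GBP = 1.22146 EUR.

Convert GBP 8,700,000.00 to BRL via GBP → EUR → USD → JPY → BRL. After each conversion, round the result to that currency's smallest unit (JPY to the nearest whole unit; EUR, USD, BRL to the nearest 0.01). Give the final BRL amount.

BRL 53,990,066.59

GBP 8,700,000.00 × 1.22146 = EUR 10,626,702.00
EUR 10,626,702.00 ÷ 0.888811 = USD 11,956,087.40
USD 11,956,087.40 × 125.055 = JPY 1,495,168,510
JPY 1,495,168,510 ÷ 27.6934 = BRL 53,990,066.59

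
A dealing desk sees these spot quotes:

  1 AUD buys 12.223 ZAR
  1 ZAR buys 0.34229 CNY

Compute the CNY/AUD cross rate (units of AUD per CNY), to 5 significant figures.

1 CNY ÷ 0.34229 = 2.9215 ZAR
2.9215 ZAR ÷ 12.223 = 0.239017 AUD

CNY/AUD = 0.23902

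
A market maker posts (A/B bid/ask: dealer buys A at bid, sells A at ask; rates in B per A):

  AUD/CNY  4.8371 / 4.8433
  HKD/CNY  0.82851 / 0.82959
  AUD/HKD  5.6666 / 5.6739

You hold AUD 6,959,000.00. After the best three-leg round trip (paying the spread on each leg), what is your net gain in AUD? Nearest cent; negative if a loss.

Net profit: AUD 192,328.31

Best loop AUD → CNY → HKD → AUD:
AUD 6,959,000.00 × 4.8371 (sell AUD at bid) = CNY 33,661,378.90
CNY 33,661,378.90 ÷ 0.82959 (buy HKD at ask) = HKD 40,575,921.72
HKD 40,575,921.72 ÷ 5.6739 (buy AUD at ask) = AUD 7,151,328.31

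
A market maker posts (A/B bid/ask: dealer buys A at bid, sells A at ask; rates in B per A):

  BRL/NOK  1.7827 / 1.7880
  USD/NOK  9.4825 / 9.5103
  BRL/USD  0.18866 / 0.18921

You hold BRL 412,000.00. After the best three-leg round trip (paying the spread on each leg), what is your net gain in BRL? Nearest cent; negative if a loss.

Net profit: BRL 223.16

Best loop BRL → USD → NOK → BRL:
BRL 412,000.00 × 0.18866 (sell BRL at bid) = USD 77,727.92
USD 77,727.92 × 9.4825 (sell USD at bid) = NOK 737,055.00
NOK 737,055.00 ÷ 1.7880 (buy BRL at ask) = BRL 412,223.16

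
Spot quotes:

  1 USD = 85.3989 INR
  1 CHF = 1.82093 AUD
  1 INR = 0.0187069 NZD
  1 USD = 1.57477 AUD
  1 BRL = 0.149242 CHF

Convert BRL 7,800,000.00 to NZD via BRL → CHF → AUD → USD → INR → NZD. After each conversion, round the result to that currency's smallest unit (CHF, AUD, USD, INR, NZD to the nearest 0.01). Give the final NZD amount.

NZD 2,150,383.31

BRL 7,800,000.00 × 0.149242 = CHF 1,164,087.60
CHF 1,164,087.60 × 1.82093 = AUD 2,119,722.03
AUD 2,119,722.03 ÷ 1.57477 = USD 1,346,051.82
USD 1,346,051.82 × 85.3989 = INR 114,951,344.77
INR 114,951,344.77 × 0.0187069 = NZD 2,150,383.31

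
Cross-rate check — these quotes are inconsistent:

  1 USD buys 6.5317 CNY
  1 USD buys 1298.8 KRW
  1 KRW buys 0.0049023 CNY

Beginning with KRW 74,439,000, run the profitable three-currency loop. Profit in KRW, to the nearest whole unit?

Profit: KRW 1,924,284

Profitable loop is KRW → USD → CNY → KRW:
KRW 74,439,000 ÷ 1298.8 = USD 57,313.67
USD 57,313.67 × 6.5317 = CNY 374,355.73
CNY 374,355.73 ÷ 0.0049023 = KRW 76,363,284
Profit = KRW 76,363,284 − KRW 74,439,000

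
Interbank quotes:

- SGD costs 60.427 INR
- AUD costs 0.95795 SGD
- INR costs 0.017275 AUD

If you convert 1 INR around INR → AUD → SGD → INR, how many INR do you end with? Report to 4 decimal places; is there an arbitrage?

1.0000 (no arbitrage)

Around INR → AUD → SGD → INR: 1 × 0.017275 × 0.95795 × 60.427 = 0.999981
Product ≈ 1 (deviation 0.002%, within rounding noise).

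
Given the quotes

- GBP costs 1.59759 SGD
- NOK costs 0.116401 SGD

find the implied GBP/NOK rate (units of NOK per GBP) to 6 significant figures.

GBP/NOK = 13.7249

1 GBP × 1.59759 = 1.59759 SGD
1.59759 SGD ÷ 0.116401 = 13.7249 NOK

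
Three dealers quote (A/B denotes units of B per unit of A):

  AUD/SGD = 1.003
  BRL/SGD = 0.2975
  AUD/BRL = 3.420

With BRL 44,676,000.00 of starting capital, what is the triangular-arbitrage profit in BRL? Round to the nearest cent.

Profit: BRL 643,637.29

Profitable loop is BRL → SGD → AUD → BRL:
BRL 44,676,000.00 × 0.2975 = SGD 13,291,110.00
SGD 13,291,110.00 ÷ 1.003 = AUD 13,251,355.93
AUD 13,251,355.93 × 3.420 = BRL 45,319,637.29
Profit = BRL 45,319,637.29 − BRL 44,676,000.00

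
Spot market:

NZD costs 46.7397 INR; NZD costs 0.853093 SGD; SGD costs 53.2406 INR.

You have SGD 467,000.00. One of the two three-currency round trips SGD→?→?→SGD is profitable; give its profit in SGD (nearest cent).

Profit: SGD 13,577.55

Profitable loop is SGD → NZD → INR → SGD:
SGD 467,000.00 ÷ 0.853093 = NZD 547,419.80
NZD 547,419.80 × 46.7397 = INR 25,586,237.26
INR 25,586,237.26 ÷ 53.2406 = SGD 480,577.55
Profit = SGD 480,577.55 − SGD 467,000.00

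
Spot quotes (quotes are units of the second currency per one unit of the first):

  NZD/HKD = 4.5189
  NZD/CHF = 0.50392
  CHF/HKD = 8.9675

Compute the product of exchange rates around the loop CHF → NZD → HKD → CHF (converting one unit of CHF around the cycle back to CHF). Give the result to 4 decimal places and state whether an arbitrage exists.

1.0000 (no arbitrage)

Around CHF → NZD → HKD → CHF: 1 ÷ 0.50392 × 4.5189 ÷ 8.9675 = 0.999999
Product ≈ 1 (deviation 0.000%, within rounding noise).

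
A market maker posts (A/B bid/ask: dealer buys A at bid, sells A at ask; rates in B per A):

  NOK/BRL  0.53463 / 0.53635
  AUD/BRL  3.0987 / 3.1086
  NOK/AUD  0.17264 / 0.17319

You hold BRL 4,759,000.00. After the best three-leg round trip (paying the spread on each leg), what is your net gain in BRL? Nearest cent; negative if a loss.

Best loop BRL → NOK → AUD → BRL:
BRL 4,759,000.00 ÷ 0.53635 (buy NOK at ask) = NOK 8,872,937.45
NOK 8,872,937.45 × 0.17264 (sell NOK at bid) = AUD 1,531,823.92
AUD 1,531,823.92 × 3.0987 (sell AUD at bid) = BRL 4,746,662.78

Net result: BRL -12,337.22 (no profitable arbitrage after spreads)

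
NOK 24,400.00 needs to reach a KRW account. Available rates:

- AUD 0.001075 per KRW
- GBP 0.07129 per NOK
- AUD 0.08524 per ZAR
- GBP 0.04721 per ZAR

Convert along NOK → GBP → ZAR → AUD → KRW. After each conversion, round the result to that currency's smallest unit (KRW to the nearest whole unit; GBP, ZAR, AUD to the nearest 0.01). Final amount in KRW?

KRW 2,921,600

NOK 24,400.00 × 0.07129 = GBP 1,739.48
GBP 1,739.48 ÷ 0.04721 = ZAR 36,845.58
ZAR 36,845.58 × 0.08524 = AUD 3,140.72
AUD 3,140.72 ÷ 0.001075 = KRW 2,921,600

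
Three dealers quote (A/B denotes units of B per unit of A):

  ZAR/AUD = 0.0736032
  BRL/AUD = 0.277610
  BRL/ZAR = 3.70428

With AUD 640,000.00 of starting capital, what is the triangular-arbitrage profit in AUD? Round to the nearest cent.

Profit: AUD 11,650.27

Profitable loop is AUD → ZAR → BRL → AUD:
AUD 640,000.00 ÷ 0.0736032 = ZAR 8,695,274.12
ZAR 8,695,274.12 ÷ 3.70428 = BRL 2,347,358.76
BRL 2,347,358.76 × 0.277610 = AUD 651,650.27
Profit = AUD 651,650.27 − AUD 640,000.00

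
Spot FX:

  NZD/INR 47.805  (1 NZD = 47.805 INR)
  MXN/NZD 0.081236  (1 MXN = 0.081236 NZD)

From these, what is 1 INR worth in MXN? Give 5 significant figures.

INR/MXN = 0.25750

1 INR ÷ 47.805 = 0.0209183 NZD
0.0209183 NZD ÷ 0.081236 = 0.257501 MXN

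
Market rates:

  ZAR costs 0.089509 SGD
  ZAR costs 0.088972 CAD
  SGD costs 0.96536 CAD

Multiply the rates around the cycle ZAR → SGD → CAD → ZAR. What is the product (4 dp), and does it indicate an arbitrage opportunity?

Around ZAR → SGD → CAD → ZAR: 1 × 0.089509 × 0.96536 ÷ 0.088972 = 0.971187
Product < 1; profitable direction is ZAR → CAD → SGD → ZAR.

0.9712 (arbitrage exists)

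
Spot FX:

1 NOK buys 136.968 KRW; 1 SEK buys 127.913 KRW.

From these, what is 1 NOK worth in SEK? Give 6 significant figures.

NOK/SEK = 1.07079

1 NOK × 136.968 = 136.968 KRW
136.968 KRW ÷ 127.913 = 1.07079 SEK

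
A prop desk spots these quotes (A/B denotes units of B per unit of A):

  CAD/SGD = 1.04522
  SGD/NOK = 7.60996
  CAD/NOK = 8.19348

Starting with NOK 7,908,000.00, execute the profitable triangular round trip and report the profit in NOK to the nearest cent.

Profit: NOK 238,010.65

Profitable loop is NOK → SGD → CAD → NOK:
NOK 7,908,000.00 ÷ 7.60996 = SGD 1,039,164.46
SGD 1,039,164.46 ÷ 1.04522 = CAD 994,206.45
CAD 994,206.45 × 8.19348 = NOK 8,146,010.65
Profit = NOK 8,146,010.65 − NOK 7,908,000.00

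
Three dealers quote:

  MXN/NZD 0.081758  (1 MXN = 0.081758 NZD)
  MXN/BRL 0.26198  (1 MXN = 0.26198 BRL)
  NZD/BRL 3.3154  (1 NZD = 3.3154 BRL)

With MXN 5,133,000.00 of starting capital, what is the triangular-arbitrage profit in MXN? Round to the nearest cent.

Profit: MXN 177,914.61

Profitable loop is MXN → NZD → BRL → MXN:
MXN 5,133,000.00 × 0.081758 = NZD 419,663.81
NZD 419,663.81 × 3.3154 = BRL 1,391,353.41
BRL 1,391,353.41 ÷ 0.26198 = MXN 5,310,914.61
Profit = MXN 5,310,914.61 − MXN 5,133,000.00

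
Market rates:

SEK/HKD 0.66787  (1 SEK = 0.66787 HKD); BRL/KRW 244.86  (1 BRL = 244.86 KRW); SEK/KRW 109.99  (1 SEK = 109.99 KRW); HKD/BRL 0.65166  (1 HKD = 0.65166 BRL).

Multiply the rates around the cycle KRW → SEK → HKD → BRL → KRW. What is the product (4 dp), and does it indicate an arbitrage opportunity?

0.9689 (arbitrage exists)

Around KRW → SEK → HKD → BRL → KRW: 1 ÷ 109.99 × 0.66787 × 0.65166 × 244.86 = 0.968897
Product < 1; profitable direction is KRW → BRL → HKD → SEK → KRW.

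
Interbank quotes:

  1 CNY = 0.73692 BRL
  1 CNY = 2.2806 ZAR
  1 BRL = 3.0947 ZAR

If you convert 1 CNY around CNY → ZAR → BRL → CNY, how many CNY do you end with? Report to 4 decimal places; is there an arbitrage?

1.0000 (no arbitrage)

Around CNY → ZAR → BRL → CNY: 1 × 2.2806 ÷ 3.0947 ÷ 0.73692 = 1.000024
Product ≈ 1 (deviation 0.002%, within rounding noise).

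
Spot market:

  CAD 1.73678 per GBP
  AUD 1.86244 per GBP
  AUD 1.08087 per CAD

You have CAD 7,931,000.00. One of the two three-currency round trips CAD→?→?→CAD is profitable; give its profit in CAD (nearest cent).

Profitable loop is CAD → AUD → GBP → CAD:
CAD 7,931,000.00 × 1.08087 = AUD 8,572,379.97
AUD 8,572,379.97 ÷ 1.86244 = GBP 4,602,768.40
GBP 4,602,768.40 × 1.73678 = CAD 7,993,996.09
Profit = CAD 7,993,996.09 − CAD 7,931,000.00

Profit: CAD 62,996.09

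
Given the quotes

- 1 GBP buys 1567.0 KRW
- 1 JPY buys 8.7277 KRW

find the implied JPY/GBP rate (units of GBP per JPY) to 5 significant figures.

1 JPY × 8.7277 = 8.7277 KRW
8.7277 KRW ÷ 1567.0 = 0.00556969 GBP

JPY/GBP = 0.0055697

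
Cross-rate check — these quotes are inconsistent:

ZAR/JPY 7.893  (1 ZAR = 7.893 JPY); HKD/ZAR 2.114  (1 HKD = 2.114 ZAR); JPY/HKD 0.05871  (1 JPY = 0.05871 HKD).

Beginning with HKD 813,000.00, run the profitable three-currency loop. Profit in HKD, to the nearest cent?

Profitable loop is HKD → JPY → ZAR → HKD:
HKD 813,000.00 ÷ 0.05871 = JPY 13,847,726
JPY 13,847,726 ÷ 7.893 = ZAR 1,754,431.28
ZAR 1,754,431.28 ÷ 2.114 = HKD 829,910.73
Profit = HKD 829,910.73 − HKD 813,000.00

Profit: HKD 16,910.73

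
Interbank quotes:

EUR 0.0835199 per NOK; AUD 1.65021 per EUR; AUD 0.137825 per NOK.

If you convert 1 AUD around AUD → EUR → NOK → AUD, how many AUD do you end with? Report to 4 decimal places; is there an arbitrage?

Around AUD → EUR → NOK → AUD: 1 ÷ 1.65021 ÷ 0.0835199 × 0.137825 = 0.999997
Product ≈ 1 (deviation 0.000%, within rounding noise).

1.0000 (no arbitrage)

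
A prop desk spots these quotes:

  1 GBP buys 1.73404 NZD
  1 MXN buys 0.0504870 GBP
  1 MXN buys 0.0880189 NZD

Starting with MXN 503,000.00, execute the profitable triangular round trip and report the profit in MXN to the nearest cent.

Profitable loop is MXN → NZD → GBP → MXN:
MXN 503,000.00 × 0.0880189 = NZD 44,273.51
NZD 44,273.51 ÷ 1.73404 = GBP 25,532.00
GBP 25,532.00 ÷ 0.0504870 = MXN 505,714.31
Profit = MXN 505,714.31 − MXN 503,000.00

Profit: MXN 2,714.31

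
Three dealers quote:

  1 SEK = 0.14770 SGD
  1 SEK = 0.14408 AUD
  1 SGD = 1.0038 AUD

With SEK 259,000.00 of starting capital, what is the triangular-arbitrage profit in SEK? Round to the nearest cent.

Profitable loop is SEK → SGD → AUD → SEK:
SEK 259,000.00 × 0.14770 = SGD 38,254.30
SGD 38,254.30 × 1.0038 = AUD 38,399.67
AUD 38,399.67 ÷ 0.14408 = SEK 266,516.28
Profit = SEK 266,516.28 − SEK 259,000.00

Profit: SEK 7,516.28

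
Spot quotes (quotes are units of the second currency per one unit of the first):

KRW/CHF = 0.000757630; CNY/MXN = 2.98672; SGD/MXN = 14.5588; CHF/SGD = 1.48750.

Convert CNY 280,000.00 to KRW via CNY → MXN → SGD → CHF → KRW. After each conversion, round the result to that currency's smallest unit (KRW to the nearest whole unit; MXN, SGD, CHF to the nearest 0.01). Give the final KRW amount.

CNY 280,000.00 × 2.98672 = MXN 836,281.60
MXN 836,281.60 ÷ 14.5588 = SGD 57,441.66
SGD 57,441.66 ÷ 1.48750 = CHF 38,616.24
CHF 38,616.24 ÷ 0.000757630 = KRW 50,969,787

KRW 50,969,787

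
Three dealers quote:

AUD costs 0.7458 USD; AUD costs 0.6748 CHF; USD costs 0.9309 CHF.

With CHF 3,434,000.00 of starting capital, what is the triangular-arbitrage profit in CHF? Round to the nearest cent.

Profitable loop is CHF → AUD → USD → CHF:
CHF 3,434,000.00 ÷ 0.6748 = AUD 5,088,915.23
AUD 5,088,915.23 × 0.7458 = USD 3,795,312.98
USD 3,795,312.98 × 0.9309 = CHF 3,533,056.85
Profit = CHF 3,533,056.85 − CHF 3,434,000.00

Profit: CHF 99,056.85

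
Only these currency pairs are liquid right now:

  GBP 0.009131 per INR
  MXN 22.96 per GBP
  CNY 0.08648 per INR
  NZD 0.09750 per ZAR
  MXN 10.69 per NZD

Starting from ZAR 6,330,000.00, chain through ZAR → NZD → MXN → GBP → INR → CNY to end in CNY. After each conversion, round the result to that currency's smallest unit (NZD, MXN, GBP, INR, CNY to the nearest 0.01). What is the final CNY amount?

CNY 2,721,519.73

ZAR 6,330,000.00 × 0.09750 = NZD 617,175.00
NZD 617,175.00 × 10.69 = MXN 6,597,600.75
MXN 6,597,600.75 ÷ 22.96 = GBP 287,351.95
GBP 287,351.95 ÷ 0.009131 = INR 31,469,932.10
INR 31,469,932.10 × 0.08648 = CNY 2,721,519.73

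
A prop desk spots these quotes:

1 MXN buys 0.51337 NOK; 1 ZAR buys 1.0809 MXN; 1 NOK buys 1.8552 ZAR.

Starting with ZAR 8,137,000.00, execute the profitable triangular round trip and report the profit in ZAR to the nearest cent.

Profit: ZAR 239,663.21

Profitable loop is ZAR → MXN → NOK → ZAR:
ZAR 8,137,000.00 × 1.0809 = MXN 8,795,283.30
MXN 8,795,283.30 × 0.51337 = NOK 4,515,234.59
NOK 4,515,234.59 × 1.8552 = ZAR 8,376,663.21
Profit = ZAR 8,376,663.21 − ZAR 8,137,000.00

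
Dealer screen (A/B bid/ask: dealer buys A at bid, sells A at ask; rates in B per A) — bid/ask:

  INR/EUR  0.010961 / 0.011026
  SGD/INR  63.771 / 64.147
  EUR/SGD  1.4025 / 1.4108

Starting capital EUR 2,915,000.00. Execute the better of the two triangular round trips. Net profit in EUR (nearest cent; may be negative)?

Net profit: EUR 6,317.56

Best loop EUR → INR → SGD → EUR:
EUR 2,915,000.00 ÷ 0.011026 (buy INR at ask) = INR 264,375,113.37
INR 264,375,113.37 ÷ 64.147 (buy SGD at ask) = SGD 4,121,394.82
SGD 4,121,394.82 ÷ 1.4108 (buy EUR at ask) = EUR 2,921,317.56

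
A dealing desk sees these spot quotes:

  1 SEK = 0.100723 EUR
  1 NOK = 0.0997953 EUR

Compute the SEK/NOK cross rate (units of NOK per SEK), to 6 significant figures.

1 SEK × 0.100723 = 0.100723 EUR
0.100723 EUR ÷ 0.0997953 = 1.0093 NOK

SEK/NOK = 1.00930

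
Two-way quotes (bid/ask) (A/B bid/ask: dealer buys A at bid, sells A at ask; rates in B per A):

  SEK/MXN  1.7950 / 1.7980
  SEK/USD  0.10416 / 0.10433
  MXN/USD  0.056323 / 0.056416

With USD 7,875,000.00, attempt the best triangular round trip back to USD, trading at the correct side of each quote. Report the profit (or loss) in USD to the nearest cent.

Best loop USD → MXN → SEK → USD:
USD 7,875,000.00 ÷ 0.056416 (buy MXN at ask) = MXN 139,588,060.12
MXN 139,588,060.12 ÷ 1.7980 (buy SEK at ask) = SEK 77,635,183.61
SEK 77,635,183.61 × 0.10416 (sell SEK at bid) = USD 8,086,480.72

Net profit: USD 211,480.72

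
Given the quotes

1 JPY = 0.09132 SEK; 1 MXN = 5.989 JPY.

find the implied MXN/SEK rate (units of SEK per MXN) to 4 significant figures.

MXN/SEK = 0.5469

1 MXN × 5.989 = 5.989 JPY
5.989 JPY × 0.09132 = 0.546915 SEK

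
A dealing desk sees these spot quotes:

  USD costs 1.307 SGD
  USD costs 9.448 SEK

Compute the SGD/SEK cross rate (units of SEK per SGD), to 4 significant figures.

1 SGD ÷ 1.307 = 0.765111 USD
0.765111 USD × 9.448 = 7.22877 SEK

SGD/SEK = 7.229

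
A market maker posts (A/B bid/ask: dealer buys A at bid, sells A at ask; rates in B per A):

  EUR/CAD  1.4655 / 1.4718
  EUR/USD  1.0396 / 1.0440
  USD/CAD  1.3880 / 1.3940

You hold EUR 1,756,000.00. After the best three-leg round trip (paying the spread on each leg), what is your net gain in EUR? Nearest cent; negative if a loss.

Best loop EUR → CAD → USD → EUR:
EUR 1,756,000.00 × 1.4655 (sell EUR at bid) = CAD 2,573,418.00
CAD 2,573,418.00 ÷ 1.3940 (buy USD at ask) = USD 1,846,067.43
USD 1,846,067.43 ÷ 1.0440 (buy EUR at ask) = EUR 1,768,263.82

Net profit: EUR 12,263.82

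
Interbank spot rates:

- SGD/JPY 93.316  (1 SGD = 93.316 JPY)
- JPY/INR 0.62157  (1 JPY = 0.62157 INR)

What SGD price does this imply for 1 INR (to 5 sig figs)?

INR/SGD = 0.017241

1 INR ÷ 0.62157 = 1.60883 JPY
1.60883 JPY ÷ 93.316 = 0.0172407 SGD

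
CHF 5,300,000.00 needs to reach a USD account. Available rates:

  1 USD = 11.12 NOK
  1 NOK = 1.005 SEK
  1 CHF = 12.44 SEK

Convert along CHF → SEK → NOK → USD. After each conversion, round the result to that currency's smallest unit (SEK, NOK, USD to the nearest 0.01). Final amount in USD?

CHF 5,300,000.00 × 12.44 = SEK 65,932,000.00
SEK 65,932,000.00 ÷ 1.005 = NOK 65,603,980.10
NOK 65,603,980.10 ÷ 11.12 = USD 5,899,638.50

USD 5,899,638.50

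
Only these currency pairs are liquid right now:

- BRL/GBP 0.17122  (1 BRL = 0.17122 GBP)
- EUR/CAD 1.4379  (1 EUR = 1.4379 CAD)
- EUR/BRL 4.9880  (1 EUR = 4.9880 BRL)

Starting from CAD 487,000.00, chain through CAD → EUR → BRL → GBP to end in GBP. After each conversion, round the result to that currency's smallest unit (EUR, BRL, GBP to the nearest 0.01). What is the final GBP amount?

CAD 487,000.00 ÷ 1.4379 = EUR 338,688.36
EUR 338,688.36 × 4.9880 = BRL 1,689,377.54
BRL 1,689,377.54 × 0.17122 = GBP 289,255.22

GBP 289,255.22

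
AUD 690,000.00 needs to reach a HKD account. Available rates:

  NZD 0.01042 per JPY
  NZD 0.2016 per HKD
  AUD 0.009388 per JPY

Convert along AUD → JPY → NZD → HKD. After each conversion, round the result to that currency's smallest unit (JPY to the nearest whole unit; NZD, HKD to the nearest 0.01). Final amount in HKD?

AUD 690,000.00 ÷ 0.009388 = JPY 73,498,083
JPY 73,498,083 × 0.01042 = NZD 765,850.02
NZD 765,850.02 ÷ 0.2016 = HKD 3,798,859.23

HKD 3,798,859.23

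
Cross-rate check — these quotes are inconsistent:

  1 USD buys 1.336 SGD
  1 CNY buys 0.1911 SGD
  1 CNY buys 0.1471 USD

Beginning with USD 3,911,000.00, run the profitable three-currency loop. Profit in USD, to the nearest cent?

Profitable loop is USD → SGD → CNY → USD:
USD 3,911,000.00 × 1.336 = SGD 5,225,096.00
SGD 5,225,096.00 ÷ 0.1911 = CNY 27,342,208.27
CNY 27,342,208.27 × 0.1471 = USD 4,022,038.84
Profit = USD 4,022,038.84 − USD 3,911,000.00

Profit: USD 111,038.84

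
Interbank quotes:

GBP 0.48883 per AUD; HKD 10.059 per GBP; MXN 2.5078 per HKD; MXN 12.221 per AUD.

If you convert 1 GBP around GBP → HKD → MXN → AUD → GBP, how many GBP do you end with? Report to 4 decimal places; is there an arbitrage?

Around GBP → HKD → MXN → AUD → GBP: 1 × 10.059 × 2.5078 ÷ 12.221 × 0.48883 = 1.009018
Product > 1; profitable direction is GBP → HKD → MXN → AUD → GBP.

1.0090 (arbitrage exists)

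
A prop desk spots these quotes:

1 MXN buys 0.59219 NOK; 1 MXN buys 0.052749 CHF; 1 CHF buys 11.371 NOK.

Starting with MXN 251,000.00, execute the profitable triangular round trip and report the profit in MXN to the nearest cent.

Profitable loop is MXN → CHF → NOK → MXN:
MXN 251,000.00 × 0.052749 = CHF 13,240.00
CHF 13,240.00 × 11.371 = NOK 150,552.03
NOK 150,552.03 ÷ 0.59219 = MXN 254,229.27
Profit = MXN 254,229.27 − MXN 251,000.00

Profit: MXN 3,229.27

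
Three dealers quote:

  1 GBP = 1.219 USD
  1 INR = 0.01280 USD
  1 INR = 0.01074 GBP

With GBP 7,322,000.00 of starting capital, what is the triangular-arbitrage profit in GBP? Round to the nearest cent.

Profit: GBP 167,067.45

Profitable loop is GBP → USD → INR → GBP:
GBP 7,322,000.00 × 1.219 = USD 8,925,518.00
USD 8,925,518.00 ÷ 0.01280 = INR 697,306,093.75
INR 697,306,093.75 × 0.01074 = GBP 7,489,067.45
Profit = GBP 7,489,067.45 − GBP 7,322,000.00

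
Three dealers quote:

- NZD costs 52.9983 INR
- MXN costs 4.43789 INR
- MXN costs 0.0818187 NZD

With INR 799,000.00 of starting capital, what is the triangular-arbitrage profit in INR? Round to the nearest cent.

Profit: INR 18,727.87

Profitable loop is INR → NZD → MXN → INR:
INR 799,000.00 ÷ 52.9983 = NZD 15,075.96
NZD 15,075.96 ÷ 0.0818187 = MXN 184,260.51
MXN 184,260.51 × 4.43789 = INR 817,727.87
Profit = INR 817,727.87 − INR 799,000.00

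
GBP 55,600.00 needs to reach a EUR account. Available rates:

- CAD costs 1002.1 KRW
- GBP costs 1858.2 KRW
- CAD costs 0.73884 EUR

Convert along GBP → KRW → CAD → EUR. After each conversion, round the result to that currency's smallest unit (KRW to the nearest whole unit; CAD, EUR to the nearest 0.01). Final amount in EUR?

GBP 55,600.00 × 1858.2 = KRW 103,315,920
KRW 103,315,920 ÷ 1002.1 = CAD 103,099.41
CAD 103,099.41 × 0.73884 = EUR 76,173.97

EUR 76,173.97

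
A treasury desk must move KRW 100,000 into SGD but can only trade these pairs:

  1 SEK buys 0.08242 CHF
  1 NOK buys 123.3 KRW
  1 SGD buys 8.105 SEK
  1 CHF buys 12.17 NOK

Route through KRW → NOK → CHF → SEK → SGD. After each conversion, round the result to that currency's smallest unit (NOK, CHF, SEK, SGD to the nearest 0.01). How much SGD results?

SGD 99.76

KRW 100,000 ÷ 123.3 = NOK 811.03
NOK 811.03 ÷ 12.17 = CHF 66.64
CHF 66.64 ÷ 0.08242 = SEK 808.54
SEK 808.54 ÷ 8.105 = SGD 99.76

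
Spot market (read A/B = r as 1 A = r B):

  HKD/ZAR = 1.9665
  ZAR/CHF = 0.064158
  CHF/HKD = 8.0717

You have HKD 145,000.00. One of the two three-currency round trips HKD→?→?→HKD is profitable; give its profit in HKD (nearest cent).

Profitable loop is HKD → ZAR → CHF → HKD:
HKD 145,000.00 × 1.9665 = ZAR 285,142.50
ZAR 285,142.50 × 0.064158 = CHF 18,294.17
CHF 18,294.17 × 8.0717 = HKD 147,665.07
Profit = HKD 147,665.07 − HKD 145,000.00

Profit: HKD 2,665.07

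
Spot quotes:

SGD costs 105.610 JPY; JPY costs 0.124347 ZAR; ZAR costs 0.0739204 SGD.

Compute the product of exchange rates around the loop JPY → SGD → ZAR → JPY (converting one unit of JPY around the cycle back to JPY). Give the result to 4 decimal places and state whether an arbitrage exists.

1.0301 (arbitrage exists)

Around JPY → SGD → ZAR → JPY: 1 ÷ 105.610 ÷ 0.0739204 ÷ 0.124347 = 1.030138
Product > 1; profitable direction is JPY → SGD → ZAR → JPY.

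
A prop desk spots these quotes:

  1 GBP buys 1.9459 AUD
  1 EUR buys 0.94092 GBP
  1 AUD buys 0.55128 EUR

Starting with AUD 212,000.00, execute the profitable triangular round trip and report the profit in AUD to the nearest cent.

Profit: AUD 1,984.01

Profitable loop is AUD → EUR → GBP → AUD:
AUD 212,000.00 × 0.55128 = EUR 116,871.36
EUR 116,871.36 × 0.94092 = GBP 109,966.60
GBP 109,966.60 × 1.9459 = AUD 213,984.01
Profit = AUD 213,984.01 − AUD 212,000.00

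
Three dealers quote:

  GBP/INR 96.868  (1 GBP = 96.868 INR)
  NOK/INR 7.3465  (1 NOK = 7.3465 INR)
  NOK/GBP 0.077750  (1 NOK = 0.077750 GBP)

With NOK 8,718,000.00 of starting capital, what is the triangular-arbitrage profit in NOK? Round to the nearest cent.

Profitable loop is NOK → GBP → INR → NOK:
NOK 8,718,000.00 × 0.077750 = GBP 677,824.50
GBP 677,824.50 × 96.868 = INR 65,659,503.67
INR 65,659,503.67 ÷ 7.3465 = NOK 8,937,521.77
Profit = NOK 8,937,521.77 − NOK 8,718,000.00

Profit: NOK 219,521.77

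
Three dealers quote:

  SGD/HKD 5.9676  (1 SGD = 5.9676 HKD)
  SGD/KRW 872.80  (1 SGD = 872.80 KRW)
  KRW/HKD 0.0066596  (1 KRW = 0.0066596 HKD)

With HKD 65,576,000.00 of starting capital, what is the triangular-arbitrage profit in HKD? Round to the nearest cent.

Profit: HKD 1,749,834.50

Profitable loop is HKD → KRW → SGD → HKD:
HKD 65,576,000.00 ÷ 0.0066596 = KRW 9,846,837,648
KRW 9,846,837,648 ÷ 872.80 = SGD 11,281,894.65
SGD 11,281,894.65 × 5.9676 = HKD 67,325,834.50
Profit = HKD 67,325,834.50 − HKD 65,576,000.00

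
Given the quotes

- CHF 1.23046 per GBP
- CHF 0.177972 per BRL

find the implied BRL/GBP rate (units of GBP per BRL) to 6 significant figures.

1 BRL × 0.177972 = 0.177972 CHF
0.177972 CHF ÷ 1.23046 = 0.144639 GBP

BRL/GBP = 0.144639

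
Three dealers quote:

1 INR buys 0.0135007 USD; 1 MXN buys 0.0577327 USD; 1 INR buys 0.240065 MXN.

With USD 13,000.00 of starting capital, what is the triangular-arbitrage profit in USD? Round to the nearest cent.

Profitable loop is USD → INR → MXN → USD:
USD 13,000.00 ÷ 0.0135007 = INR 962,913.03
INR 962,913.03 × 0.240065 = MXN 231,161.72
MXN 231,161.72 × 0.0577327 = USD 13,345.59
Profit = USD 13,345.59 − USD 13,000.00

Profit: USD 345.59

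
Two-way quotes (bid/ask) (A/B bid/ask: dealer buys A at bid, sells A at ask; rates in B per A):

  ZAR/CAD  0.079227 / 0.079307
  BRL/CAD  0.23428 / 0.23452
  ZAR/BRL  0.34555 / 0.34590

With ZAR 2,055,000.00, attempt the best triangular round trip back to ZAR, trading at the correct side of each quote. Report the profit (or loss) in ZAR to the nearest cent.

Best loop ZAR → BRL → CAD → ZAR:
ZAR 2,055,000.00 × 0.34555 (sell ZAR at bid) = BRL 710,105.25
BRL 710,105.25 × 0.23428 (sell BRL at bid) = CAD 166,363.46
CAD 166,363.46 ÷ 0.079307 (buy ZAR at ask) = ZAR 2,097,714.68

Net profit: ZAR 42,714.68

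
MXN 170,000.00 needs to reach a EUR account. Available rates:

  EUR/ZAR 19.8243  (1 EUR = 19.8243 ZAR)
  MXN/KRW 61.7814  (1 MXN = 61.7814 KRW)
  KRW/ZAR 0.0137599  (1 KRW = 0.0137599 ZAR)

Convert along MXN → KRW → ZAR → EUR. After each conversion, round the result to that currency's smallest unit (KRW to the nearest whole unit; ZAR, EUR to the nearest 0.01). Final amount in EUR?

MXN 170,000.00 × 61.7814 = KRW 10,502,838
KRW 10,502,838 × 0.0137599 = ZAR 144,518.00
ZAR 144,518.00 ÷ 19.8243 = EUR 7,289.94

EUR 7,289.94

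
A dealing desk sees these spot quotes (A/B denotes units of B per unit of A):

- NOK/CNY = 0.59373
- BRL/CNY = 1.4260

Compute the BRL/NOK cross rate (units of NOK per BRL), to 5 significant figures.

1 BRL × 1.4260 = 1.426 CNY
1.426 CNY ÷ 0.59373 = 2.40177 NOK

BRL/NOK = 2.4018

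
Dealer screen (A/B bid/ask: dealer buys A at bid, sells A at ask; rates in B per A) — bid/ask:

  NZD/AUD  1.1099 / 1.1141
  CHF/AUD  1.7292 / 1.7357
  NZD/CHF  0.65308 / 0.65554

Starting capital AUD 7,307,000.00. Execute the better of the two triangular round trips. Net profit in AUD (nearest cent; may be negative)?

Net profit: AUD 99,730.52

Best loop AUD → NZD → CHF → AUD:
AUD 7,307,000.00 ÷ 1.1141 (buy NZD at ask) = NZD 6,558,657.21
NZD 6,558,657.21 × 0.65308 (sell NZD at bid) = CHF 4,283,327.85
CHF 4,283,327.85 × 1.7292 (sell CHF at bid) = AUD 7,406,730.52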